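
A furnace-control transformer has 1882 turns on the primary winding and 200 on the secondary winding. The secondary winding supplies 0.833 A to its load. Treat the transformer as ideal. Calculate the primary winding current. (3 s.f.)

For an ideal transformer I_p/I_s = N_s/N_p, so I_p = 0.833 × 200/1882 = 0.0885 A.

I_p ≈ 0.0885 A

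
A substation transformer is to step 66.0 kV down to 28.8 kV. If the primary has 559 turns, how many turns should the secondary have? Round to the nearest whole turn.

N_s = 244 turns

N_s/N_p = V_s/V_p, so N_s = 559 × 28800/66000 = 243.9 ≈ 244 turns.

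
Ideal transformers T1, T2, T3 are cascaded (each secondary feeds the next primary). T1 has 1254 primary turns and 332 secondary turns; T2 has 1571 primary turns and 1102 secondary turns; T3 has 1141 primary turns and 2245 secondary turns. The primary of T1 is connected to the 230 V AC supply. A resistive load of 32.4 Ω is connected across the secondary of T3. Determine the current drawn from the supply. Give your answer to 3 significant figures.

I_supply ≈ 0.948 A

After T1: V = 230.00 × 332/1254 = 60.893 V.
After T2: V = 60.893 × 1102/1571 = 42.714 V.
After T3: V = 42.714 × 2245/1141 = 84.044 V.
I_load = 84.044/32.4 = 2.5939 A, so P_out = 84.044 × 2.5939 = 218.00 W.
All ideal ⇒ P_in = P_out, so I_supply = 218.00/230 = 0.948 A.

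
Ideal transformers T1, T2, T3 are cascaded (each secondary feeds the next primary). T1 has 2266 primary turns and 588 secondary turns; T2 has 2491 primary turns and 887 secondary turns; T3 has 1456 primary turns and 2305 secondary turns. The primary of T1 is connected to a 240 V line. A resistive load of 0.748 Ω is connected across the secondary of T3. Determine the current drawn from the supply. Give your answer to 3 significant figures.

I_supply ≈ 6.87 A

Secondary of T1: V = 240.00 × 588/2266 = 62.277 V.
Secondary of T2: V = 62.277 × 887/2491 = 22.176 V.
Secondary of T3: V = 22.176 × 2305/1456 = 35.107 V.
I_load = 35.107/0.748 = 46.934 A, so P_out = 35.107 × 46.934 = 1647.7 W.
All ideal ⇒ P_in = P_out, so I_supply = 1647.7/240 = 6.87 A.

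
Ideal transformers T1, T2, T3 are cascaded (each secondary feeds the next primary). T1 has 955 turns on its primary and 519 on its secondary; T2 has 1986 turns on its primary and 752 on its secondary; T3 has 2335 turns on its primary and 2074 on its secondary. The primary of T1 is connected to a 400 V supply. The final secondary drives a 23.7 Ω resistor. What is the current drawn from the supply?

After T1: V = 400.00 × 519/955 = 217.38 V.
After T2: V = 217.38 × 752/1986 = 82.312 V.
After T3: V = 82.312 × 2074/2335 = 73.111 V.
I_load = 73.111/23.7 = 3.0849 A, so P_out = 73.111 × 3.0849 = 225.54 W.
All ideal ⇒ P_in = P_out, so I_supply = 225.54/400 = 0.564 A.

I_supply ≈ 0.564 A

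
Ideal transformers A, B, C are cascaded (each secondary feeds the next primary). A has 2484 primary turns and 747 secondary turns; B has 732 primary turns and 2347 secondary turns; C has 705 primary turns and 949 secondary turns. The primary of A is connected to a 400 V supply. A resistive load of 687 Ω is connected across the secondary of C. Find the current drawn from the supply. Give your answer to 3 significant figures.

After A: V = 400.00 × 747/2484 = 120.29 V.
After B: V = 120.29 × 2347/732 = 385.68 V.
After C: V = 385.68 × 949/705 = 519.17 V.
I_load = 519.17/687 = 0.75570 A, so P_out = 519.17 × 0.75570 = 392.34 W.
All ideal ⇒ P_in = P_out, so I_supply = 392.34/400 = 0.981 A.

I_supply ≈ 0.981 A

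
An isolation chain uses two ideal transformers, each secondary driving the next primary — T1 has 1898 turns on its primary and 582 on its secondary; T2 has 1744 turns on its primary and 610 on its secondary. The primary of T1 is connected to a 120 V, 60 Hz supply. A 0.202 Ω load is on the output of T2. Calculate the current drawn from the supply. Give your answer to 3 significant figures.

I_supply ≈ 6.83 A

Secondary of T1: V = 120.00 × 582/1898 = 36.797 V.
Secondary of T2: V = 36.797 × 610/1744 = 12.870 V.
I_load = 12.870/0.202 = 63.715 A, so P_out = 12.870 × 63.715 = 820.03 W.
All ideal ⇒ P_in = P_out, so I_supply = 820.03/120 = 6.83 A.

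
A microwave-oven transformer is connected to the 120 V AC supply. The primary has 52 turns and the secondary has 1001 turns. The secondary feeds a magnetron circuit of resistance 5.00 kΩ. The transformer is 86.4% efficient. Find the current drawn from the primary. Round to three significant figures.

I_p ≈ 10.3 A

V_s = 120 × 1001/52 = 2310.0 V.
I_s = V_s/R = 2310.0/5000 = 0.46200 A.
P_out = V_s I_s = 2310.0 × 0.46200 = 1067.2 W.
P_in = P_out/η = 1067.2/0.864 = 1235.2 W.
I_p = P_in/V_p = 1235.2/120 = 10.3 A.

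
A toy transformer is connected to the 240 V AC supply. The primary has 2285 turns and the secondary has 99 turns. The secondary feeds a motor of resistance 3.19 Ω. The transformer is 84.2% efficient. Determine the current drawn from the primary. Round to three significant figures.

V_s = 240 × 99/2285 = 10.398 V.
I_s = V_s/R = 10.398/3.19 = 3.2596 A.
P_out = V_s I_s = 10.398 × 3.2596 = 33.895 W.
P_in = P_out/η = 33.895/0.842 = 40.255 W.
I_p = P_in/V_p = 40.255/240 = 0.168 A.

I_p ≈ 0.168 A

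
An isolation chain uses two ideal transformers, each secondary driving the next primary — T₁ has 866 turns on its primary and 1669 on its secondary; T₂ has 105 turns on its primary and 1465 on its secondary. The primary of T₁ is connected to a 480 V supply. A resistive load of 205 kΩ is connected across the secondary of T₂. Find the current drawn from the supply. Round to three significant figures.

I_supply ≈ 1.69 A

After T₁: V = 480.00 × 1669/866 = 925.08 V.
After T₂: V = 925.08 × 1465/105 = 12907 V.
I_load = 12907/205000 = 0.062961 A, so P_out = 12907 × 0.062961 = 812.65 W.
All ideal ⇒ P_in = P_out, so I_supply = 812.65/480 = 1.69 A.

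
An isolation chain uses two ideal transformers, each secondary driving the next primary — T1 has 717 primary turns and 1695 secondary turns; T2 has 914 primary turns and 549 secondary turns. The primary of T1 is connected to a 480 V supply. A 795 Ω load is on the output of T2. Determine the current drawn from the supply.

I_supply ≈ 1.22 A

After T1: V = 480.00 × 1695/717 = 1134.7 V.
After T2: V = 1134.7 × 549/914 = 681.58 V.
I_load = 681.58/795 = 0.85734 A, so P_out = 681.58 × 0.85734 = 584.34 W.
All ideal ⇒ P_in = P_out, so I_supply = 584.34/480 = 1.22 A.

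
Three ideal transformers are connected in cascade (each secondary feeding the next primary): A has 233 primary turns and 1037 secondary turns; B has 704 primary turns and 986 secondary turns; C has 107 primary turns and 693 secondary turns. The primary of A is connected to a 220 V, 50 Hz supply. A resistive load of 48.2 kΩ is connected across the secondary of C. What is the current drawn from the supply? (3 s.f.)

After A: V = 220.00 × 1037/233 = 979.14 V.
After B: V = 979.14 × 986/704 = 1371.4 V.
After C: V = 1371.4 × 693/107 = 8881.8 V.
I_load = 8881.8/48200 = 0.18427 A, so P_out = 8881.8 × 0.18427 = 1636.6 W.
All ideal ⇒ P_in = P_out, so I_supply = 1636.6/220 = 7.44 A.

I_supply ≈ 7.44 A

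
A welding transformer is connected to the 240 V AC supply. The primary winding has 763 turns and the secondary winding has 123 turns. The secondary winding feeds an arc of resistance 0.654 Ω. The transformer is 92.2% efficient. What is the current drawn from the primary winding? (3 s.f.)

V_s = 240 × 123/763 = 38.689 V.
I_s = V_s/R = 38.689/0.654 = 59.158 A.
P_out = V_s I_s = 38.689 × 59.158 = 2288.8 W.
P_in = P_out/η = 2288.8/0.922 = 2482.4 W.
I_p = P_in/V_p = 2482.4/240 = 10.3 A.

I_p ≈ 10.3 A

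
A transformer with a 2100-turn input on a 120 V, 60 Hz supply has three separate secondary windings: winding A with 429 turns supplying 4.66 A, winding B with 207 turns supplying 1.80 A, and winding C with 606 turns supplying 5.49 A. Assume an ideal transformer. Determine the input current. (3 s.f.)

I_in ≈ 2.71 A

V_A = 120 × 429/2100 = 24.514 V; V_B = 120 × 207/2100 = 11.829 V; V_C = 120 × 606/2100 = 34.629 V.
P_out = V_A I_A + V_B I_B + V_C I_C = 24.514×4.66 + 11.829×1.80 + 34.629×5.49 = 114.24 + 21.291 + 190.11 = 325.64 W.
Ideal ⇒ P_in = P_out, so I_in = P_out/V_in = 325.64/120 = 2.71 A.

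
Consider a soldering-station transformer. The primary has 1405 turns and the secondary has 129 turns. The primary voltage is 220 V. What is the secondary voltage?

V_s ≈ 20.2 V

V_s/V_p = N_s/N_p, so V_s = 220 × 129/1405 = 20.2 V.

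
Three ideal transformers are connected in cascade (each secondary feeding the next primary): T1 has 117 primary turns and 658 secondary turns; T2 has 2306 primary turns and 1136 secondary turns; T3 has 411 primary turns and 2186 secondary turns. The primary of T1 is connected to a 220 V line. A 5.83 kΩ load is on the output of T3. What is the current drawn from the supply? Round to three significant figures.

Secondary of T1: V = 220.00 × 658/117 = 1237.3 V.
Secondary of T2: V = 1237.3 × 1136/2306 = 609.51 V.
Secondary of T3: V = 609.51 × 2186/411 = 3241.8 V.
I_load = 3241.8/5830 = 0.55606 A, so P_out = 3241.8 × 0.55606 = 1802.7 W.
All ideal ⇒ P_in = P_out, so I_supply = 1802.7/220 = 8.19 A.

I_supply ≈ 8.19 A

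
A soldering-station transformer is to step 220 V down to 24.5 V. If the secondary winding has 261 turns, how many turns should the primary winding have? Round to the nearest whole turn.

N_p/N_s = V_p/V_s, so N_p = 261 × 220/24.5 = 2343.7 ≈ 2344 turns.

N_p = 2344 turns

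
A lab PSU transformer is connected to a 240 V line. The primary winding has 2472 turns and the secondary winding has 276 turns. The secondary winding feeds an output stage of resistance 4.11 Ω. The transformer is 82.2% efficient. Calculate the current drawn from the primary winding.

V_s = 240 × 276/2472 = 26.796 V.
I_s = V_s/R = 26.796/4.11 = 6.5197 A.
P_out = V_s I_s = 26.796 × 6.5197 = 174.70 W.
P_in = P_out/η = 174.70/0.822 = 212.53 W.
I_p = P_in/V_p = 212.53/240 = 0.886 A.

I_p ≈ 0.886 A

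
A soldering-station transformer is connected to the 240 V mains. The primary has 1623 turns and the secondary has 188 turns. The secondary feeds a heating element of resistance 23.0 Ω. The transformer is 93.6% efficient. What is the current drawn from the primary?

I_p ≈ 0.150 A

V_s = 240 × 188/1623 = 27.800 V.
I_s = V_s/R = 27.800/23.0 = 1.2087 A.
P_out = V_s I_s = 27.800 × 1.2087 = 33.603 W.
P_in = P_out/η = 33.603/0.936 = 35.900 W.
I_p = P_in/V_p = 35.900/240 = 0.150 A.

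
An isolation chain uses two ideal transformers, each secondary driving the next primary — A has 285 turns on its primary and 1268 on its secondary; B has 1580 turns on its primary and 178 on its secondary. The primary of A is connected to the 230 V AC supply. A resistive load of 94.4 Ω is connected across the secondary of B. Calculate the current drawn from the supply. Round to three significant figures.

Secondary of A: V = 230.00 × 1268/285 = 1023.3 V.
Secondary of B: V = 1023.3 × 178/1580 = 115.28 V.
I_load = 115.28/94.4 = 1.2212 A, so P_out = 115.28 × 1.2212 = 140.79 W.
All ideal ⇒ P_in = P_out, so I_supply = 140.79/230 = 0.612 A.

I_supply ≈ 0.612 A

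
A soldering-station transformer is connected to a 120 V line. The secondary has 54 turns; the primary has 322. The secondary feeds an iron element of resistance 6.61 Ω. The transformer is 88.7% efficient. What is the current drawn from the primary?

I_p ≈ 0.576 A

V_s = 120 × 54/322 = 20.124 V.
I_s = V_s/R = 20.124/6.61 = 3.0445 A.
P_out = V_s I_s = 20.124 × 3.0445 = 61.268 W.
P_in = P_out/η = 61.268/0.887 = 69.074 W.
I_p = P_in/V_p = 69.074/120 = 0.576 A.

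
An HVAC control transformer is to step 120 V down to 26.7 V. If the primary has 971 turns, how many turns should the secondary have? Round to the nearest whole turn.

N_s/N_p = V_s/V_p, so N_s = 971 × 26.7/120 = 216.0 ≈ 216 turns.

N_s = 216 turns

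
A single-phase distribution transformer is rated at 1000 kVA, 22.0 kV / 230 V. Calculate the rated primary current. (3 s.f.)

I_p = S/V_p = 1000000/22000 = 45.5 A.

I_p ≈ 45.5 A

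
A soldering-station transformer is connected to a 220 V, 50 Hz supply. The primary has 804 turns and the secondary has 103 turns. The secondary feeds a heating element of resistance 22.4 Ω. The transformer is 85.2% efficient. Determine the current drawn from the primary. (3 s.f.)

I_p ≈ 0.189 A

V_s = 220 × 103/804 = 28.184 V.
I_s = V_s/R = 28.184/22.4 = 1.2582 A.
P_out = V_s I_s = 28.184 × 1.2582 = 35.462 W.
P_in = P_out/η = 35.462/0.852 = 41.622 W.
I_p = P_in/V_p = 41.622/220 = 0.189 A.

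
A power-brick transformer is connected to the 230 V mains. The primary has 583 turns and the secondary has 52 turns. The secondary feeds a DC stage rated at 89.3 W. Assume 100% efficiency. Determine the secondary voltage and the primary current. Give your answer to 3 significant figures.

V_s ≈ 20.5 V, I_p ≈ 0.388 A

V_s = V_p × N_s/N_p = 230 × 52/583 = 20.515 V.
I_s = P/V_s = 89.3/20.515 = 4.3530 A.
I_p = I_s × N_s/N_p = 4.3530 × 52/583 = 0.388 A.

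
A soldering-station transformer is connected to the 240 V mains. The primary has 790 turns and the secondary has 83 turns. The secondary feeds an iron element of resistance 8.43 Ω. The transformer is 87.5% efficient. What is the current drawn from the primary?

I_p ≈ 0.359 A

V_s = 240 × 83/790 = 25.215 V.
I_s = V_s/R = 25.215/8.43 = 2.9911 A.
P_out = V_s I_s = 25.215 × 2.9911 = 75.422 W.
P_in = P_out/η = 75.422/0.875 = 86.196 W.
I_p = P_in/V_p = 86.196/240 = 0.359 A.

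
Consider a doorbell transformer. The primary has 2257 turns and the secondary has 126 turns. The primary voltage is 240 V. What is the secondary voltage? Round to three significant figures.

V_s ≈ 13.4 V

V_s/V_p = N_s/N_p, so V_s = 240 × 126/2257 = 13.4 V.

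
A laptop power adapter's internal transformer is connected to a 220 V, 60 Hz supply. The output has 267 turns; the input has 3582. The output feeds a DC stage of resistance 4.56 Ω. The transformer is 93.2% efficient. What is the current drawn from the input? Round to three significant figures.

I_in ≈ 0.288 A

V_out = 220 × 267/3582 = 16.399 V.
I_out = V_out/R = 16.399/4.56 = 3.5962 A.
P_out = V_out I_out = 16.399 × 3.5962 = 58.973 W.
P_in = P_out/η = 58.973/0.932 = 63.276 W.
I_in = P_in/V_in = 63.276/220 = 0.288 A.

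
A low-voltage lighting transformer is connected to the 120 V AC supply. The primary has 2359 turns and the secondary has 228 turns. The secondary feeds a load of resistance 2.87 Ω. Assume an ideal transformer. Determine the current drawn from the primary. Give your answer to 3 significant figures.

V_s = V_p × N_s/N_p = 120 × 228/2359 = 11.598 V.
I_s = V_s/R = 11.598/2.87 = 4.0412 A.
For an ideal transformer I_p N_p = I_s N_s, so I_p = 4.0412 × 228/2359 = 0.391 A.

I_p ≈ 0.391 A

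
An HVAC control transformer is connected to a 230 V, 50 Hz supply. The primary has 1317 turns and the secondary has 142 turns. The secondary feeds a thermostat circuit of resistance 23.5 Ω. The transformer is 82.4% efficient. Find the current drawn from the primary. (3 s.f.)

V_s = 230 × 142/1317 = 24.799 V.
I_s = V_s/R = 24.799/23.5 = 1.0553 A.
P_out = V_s I_s = 24.799 × 1.0553 = 26.169 W.
P_in = P_out/η = 26.169/0.824 = 31.759 W.
I_p = P_in/V_p = 31.759/230 = 0.138 A.

I_p ≈ 0.138 A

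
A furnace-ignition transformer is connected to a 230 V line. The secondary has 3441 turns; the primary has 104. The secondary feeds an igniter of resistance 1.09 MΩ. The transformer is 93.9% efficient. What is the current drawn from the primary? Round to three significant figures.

V_s = 230 × 3441/104 = 7609.9 V.
I_s = V_s/R = 7609.9/(1.09×10^6) = 0.0069816 A.
P_out = V_s I_s = 7609.9 × 0.0069816 = 53.129 W.
P_in = P_out/η = 53.129/0.939 = 56.580 W.
I_p = P_in/V_p = 56.580/230 = 0.246 A.

I_p ≈ 0.246 A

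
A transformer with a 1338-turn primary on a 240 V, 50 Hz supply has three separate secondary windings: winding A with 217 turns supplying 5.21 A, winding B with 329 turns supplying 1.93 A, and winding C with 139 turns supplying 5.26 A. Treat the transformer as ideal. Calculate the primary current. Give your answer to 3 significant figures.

V_A = 240 × 217/1338 = 38.924 V; V_B = 240 × 329/1338 = 59.013 V; V_C = 240 × 139/1338 = 24.933 V.
P_out = V_A I_A + V_B I_B + V_C I_C = 38.924×5.21 + 59.013×1.93 + 24.933×5.26 = 202.79 + 113.90 + 131.15 = 447.83 W.
Ideal ⇒ P_in = P_out, so I_p = P_out/V_p = 447.83/240 = 1.87 A.

I_p ≈ 1.87 A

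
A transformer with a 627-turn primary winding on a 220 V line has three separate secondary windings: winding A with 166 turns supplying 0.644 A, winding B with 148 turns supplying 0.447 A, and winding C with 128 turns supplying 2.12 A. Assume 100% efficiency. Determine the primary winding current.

I_p ≈ 0.709 A

V_A = 220 × 166/627 = 58.246 V; V_B = 220 × 148/627 = 51.930 V; V_C = 220 × 128/627 = 44.912 V.
P_out = V_A I_A + V_B I_B + V_C I_C = 58.246×0.644 + 51.930×0.447 + 44.912×2.12 = 37.510 + 23.213 + 95.214 = 155.94 W.
Ideal ⇒ P_in = P_out, so I_p = P_out/V_p = 155.94/220 = 0.709 A.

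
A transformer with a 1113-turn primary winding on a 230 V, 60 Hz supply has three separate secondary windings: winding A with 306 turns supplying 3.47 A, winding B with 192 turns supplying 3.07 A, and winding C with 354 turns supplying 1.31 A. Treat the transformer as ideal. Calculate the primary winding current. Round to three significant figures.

V_A = 230 × 306/1113 = 63.235 V; V_B = 230 × 192/1113 = 39.677 V; V_C = 230 × 354/1113 = 73.154 V.
P_out = V_A I_A + V_B I_B + V_C I_C = 63.235×3.47 + 39.677×3.07 + 73.154×1.31 = 219.42 + 121.81 + 95.831 = 437.06 W.
Ideal ⇒ P_in = P_out, so I_p = P_out/V_p = 437.06/230 = 1.90 A.

I_p ≈ 1.90 A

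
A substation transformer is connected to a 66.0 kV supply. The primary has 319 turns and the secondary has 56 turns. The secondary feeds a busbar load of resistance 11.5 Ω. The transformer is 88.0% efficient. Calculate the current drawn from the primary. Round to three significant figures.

V_s = 66000 × 56/319 = 11586 V.
I_s = V_s/R = 11586/11.5 = 1007.5 A.
P_out = V_s I_s = 11586 × 1007.5 = 1.1673×10^7 W.
P_in = P_out/η = 1.1673×10^7/0.880 = 1.3265×10^7 W.
I_p = P_in/V_p = 1.3265×10^7/66000 = 201 A.

I_p ≈ 201 A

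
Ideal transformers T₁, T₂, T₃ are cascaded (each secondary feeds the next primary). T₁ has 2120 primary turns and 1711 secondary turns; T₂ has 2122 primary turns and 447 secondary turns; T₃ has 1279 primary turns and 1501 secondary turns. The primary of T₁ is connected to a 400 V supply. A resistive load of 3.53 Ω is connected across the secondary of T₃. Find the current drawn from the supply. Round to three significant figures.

After T₁: V = 400.00 × 1711/2120 = 322.83 V.
After T₂: V = 322.83 × 447/2122 = 68.004 V.
After T₃: V = 68.004 × 1501/1279 = 79.808 V.
I_load = 79.808/3.53 = 22.608 A, so P_out = 79.808 × 22.608 = 1804.3 W.
All ideal ⇒ P_in = P_out, so I_supply = 1804.3/400 = 4.51 A.

I_supply ≈ 4.51 A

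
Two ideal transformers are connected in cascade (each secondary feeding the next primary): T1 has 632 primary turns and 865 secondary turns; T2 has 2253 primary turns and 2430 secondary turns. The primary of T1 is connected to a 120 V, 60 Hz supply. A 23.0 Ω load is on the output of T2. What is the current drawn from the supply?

Secondary of T1: V = 120.00 × 865/632 = 164.24 V.
Secondary of T2: V = 164.24 × 2430/2253 = 177.14 V.
I_load = 177.14/23.0 = 7.7019 A, so P_out = 177.14 × 7.7019 = 1364.3 W.
All ideal ⇒ P_in = P_out, so I_supply = 1364.3/120 = 11.4 A.

I_supply ≈ 11.4 A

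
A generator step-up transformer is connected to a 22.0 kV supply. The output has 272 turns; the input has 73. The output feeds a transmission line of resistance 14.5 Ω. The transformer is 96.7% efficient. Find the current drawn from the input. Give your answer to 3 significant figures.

V_out = 22000 × 272/73 = 81973 V.
I_out = V_out/R = 81973/14.5 = 5653.3 A.
P_out = V_out I_out = 81973 × 5653.3 = 4.6341×10^8 W.
P_in = P_out/η = 4.6341×10^8/0.967 = 4.7923×10^8 W.
I_in = P_in/V_in = 4.7923×10^8/22000 = 21800 A.

I_in ≈ 21800 A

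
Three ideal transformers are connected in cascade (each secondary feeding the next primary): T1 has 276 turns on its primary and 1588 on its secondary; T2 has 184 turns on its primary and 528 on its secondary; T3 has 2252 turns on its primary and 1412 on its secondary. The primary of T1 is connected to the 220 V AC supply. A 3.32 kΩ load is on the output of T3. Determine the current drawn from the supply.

I_supply ≈ 7.10 A

Secondary of T1: V = 220.00 × 1588/276 = 1265.8 V.
Secondary of T2: V = 1265.8 × 528/184 = 3632.3 V.
Secondary of T3: V = 3632.3 × 1412/2252 = 2277.4 V.
I_load = 2277.4/3320 = 0.68598 A, so P_out = 2277.4 × 0.68598 = 1562.3 W.
All ideal ⇒ P_in = P_out, so I_supply = 1562.3/220 = 7.10 A.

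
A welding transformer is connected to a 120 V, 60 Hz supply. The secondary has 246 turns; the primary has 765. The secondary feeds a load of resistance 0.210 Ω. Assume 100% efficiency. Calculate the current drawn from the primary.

I_p ≈ 59.1 A

V_s = V_p × N_s/N_p = 120 × 246/765 = 38.588 V.
I_s = V_s/R = 38.588/0.210 = 183.75 A.
For an ideal transformer I_p N_p = I_s N_s, so I_p = 183.75 × 246/765 = 59.1 A.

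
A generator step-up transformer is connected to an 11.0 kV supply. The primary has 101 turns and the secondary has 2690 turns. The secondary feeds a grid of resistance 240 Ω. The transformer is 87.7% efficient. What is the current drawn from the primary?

I_p ≈ 37100 A

V_s = 11000 × 2690/101 = 292970 V.
I_s = V_s/R = 292970/240 = 1220.7 A.
P_out = V_s I_s = 292970 × 1220.7 = 3.5763×10^8 W.
P_in = P_out/η = 3.5763×10^8/0.877 = 4.0779×10^8 W.
I_p = P_in/V_p = 4.0779×10^8/11000 = 37100 A.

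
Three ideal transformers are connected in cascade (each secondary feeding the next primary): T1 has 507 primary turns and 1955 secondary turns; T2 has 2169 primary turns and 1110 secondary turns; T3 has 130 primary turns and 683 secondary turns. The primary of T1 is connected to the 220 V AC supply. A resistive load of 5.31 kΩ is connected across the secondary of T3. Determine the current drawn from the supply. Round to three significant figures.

Secondary of T1: V = 220.00 × 1955/507 = 848.32 V.
Secondary of T2: V = 848.32 × 1110/2169 = 434.14 V.
Secondary of T3: V = 434.14 × 683/130 = 2280.9 V.
I_load = 2280.9/5310 = 0.42954 A, so P_out = 2280.9 × 0.42954 = 979.74 W.
All ideal ⇒ P_in = P_out, so I_supply = 979.74/220 = 4.45 A.

I_supply ≈ 4.45 A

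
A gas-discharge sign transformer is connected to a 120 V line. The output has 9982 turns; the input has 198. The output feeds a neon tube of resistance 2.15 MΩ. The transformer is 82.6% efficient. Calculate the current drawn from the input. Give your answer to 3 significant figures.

V_out = 120 × 9982/198 = 6049.7 V.
I_out = V_out/R = 6049.7/(2.15×10^6) = 0.0028138 A.
P_out = V_out I_out = 6049.7 × 0.0028138 = 17.023 W.
P_in = P_out/η = 17.023/0.826 = 20.609 W.
I_in = P_in/V_in = 20.609/120 = 0.172 A.

I_in ≈ 0.172 A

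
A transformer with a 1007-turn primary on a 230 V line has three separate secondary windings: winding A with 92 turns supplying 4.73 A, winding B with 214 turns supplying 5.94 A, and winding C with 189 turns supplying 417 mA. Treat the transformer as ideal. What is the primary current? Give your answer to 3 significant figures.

I_p ≈ 1.77 A

V_A = 230 × 92/1007 = 21.013 V; V_B = 230 × 214/1007 = 48.878 V; V_C = 230 × 189/1007 = 43.168 V.
P_out = V_A I_A + V_B I_B + V_C I_C = 21.013×4.73 + 48.878×5.94 + 43.168×0.417 = 99.391 + 290.33 + 18.001 = 407.73 W.
Ideal ⇒ P_in = P_out, so I_p = P_out/V_p = 407.73/230 = 1.77 A.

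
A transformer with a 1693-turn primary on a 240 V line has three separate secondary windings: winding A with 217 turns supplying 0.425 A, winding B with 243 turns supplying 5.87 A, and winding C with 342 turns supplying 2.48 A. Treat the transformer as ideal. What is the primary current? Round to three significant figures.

I_p ≈ 1.40 A

V_A = 240 × 217/1693 = 30.762 V; V_B = 240 × 243/1693 = 34.448 V; V_C = 240 × 342/1693 = 48.482 V.
P_out = V_A I_A + V_B I_B + V_C I_C = 30.762×0.425 + 34.448×5.87 + 48.482×2.48 = 13.074 + 202.21 + 120.24 = 335.52 W.
Ideal ⇒ P_in = P_out, so I_p = P_out/V_p = 335.52/240 = 1.40 A.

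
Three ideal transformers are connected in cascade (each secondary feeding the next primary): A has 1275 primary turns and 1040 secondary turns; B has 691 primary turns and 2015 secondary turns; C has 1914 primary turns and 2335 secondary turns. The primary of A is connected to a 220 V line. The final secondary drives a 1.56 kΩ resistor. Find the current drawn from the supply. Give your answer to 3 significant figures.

Secondary of A: V = 220.00 × 1040/1275 = 179.45 V.
Secondary of B: V = 179.45 × 2015/691 = 523.29 V.
Secondary of C: V = 523.29 × 2335/1914 = 638.39 V.
I_load = 638.39/1560 = 0.40923 A, so P_out = 638.39 × 0.40923 = 261.25 W.
All ideal ⇒ P_in = P_out, so I_supply = 261.25/220 = 1.19 A.

I_supply ≈ 1.19 A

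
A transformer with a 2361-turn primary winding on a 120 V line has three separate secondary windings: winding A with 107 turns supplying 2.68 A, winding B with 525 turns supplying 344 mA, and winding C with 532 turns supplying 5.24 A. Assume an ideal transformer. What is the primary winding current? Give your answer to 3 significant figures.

V_A = 120 × 107/2361 = 5.4384 V; V_B = 120 × 525/2361 = 26.684 V; V_C = 120 × 532/2361 = 27.039 V.
P_out = V_A I_A + V_B I_B + V_C I_C = 5.4384×2.68 + 26.684×0.344 + 27.039×5.24 = 14.575 + 9.1792 + 141.69 = 165.44 W.
Ideal ⇒ P_in = P_out, so I_p = P_out/V_p = 165.44/120 = 1.38 A.

I_p ≈ 1.38 A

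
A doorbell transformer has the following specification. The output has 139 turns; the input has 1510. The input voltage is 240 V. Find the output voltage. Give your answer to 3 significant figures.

V_out/V_in = N_out/N_in, so V_out = 240 × 139/1510 = 22.1 V.

V_out ≈ 22.1 V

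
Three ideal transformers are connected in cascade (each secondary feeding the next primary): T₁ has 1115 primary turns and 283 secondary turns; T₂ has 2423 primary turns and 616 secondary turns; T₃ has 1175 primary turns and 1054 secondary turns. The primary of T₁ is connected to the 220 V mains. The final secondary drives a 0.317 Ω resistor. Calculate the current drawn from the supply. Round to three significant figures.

I_supply ≈ 2.33 A

After T₁: V = 220.00 × 283/1115 = 55.839 V.
After T₂: V = 55.839 × 616/2423 = 14.196 V.
After T₃: V = 14.196 × 1054/1175 = 12.734 V.
I_load = 12.734/0.317 = 40.170 A, so P_out = 12.734 × 40.170 = 511.53 W.
All ideal ⇒ P_in = P_out, so I_supply = 511.53/220 = 2.33 A.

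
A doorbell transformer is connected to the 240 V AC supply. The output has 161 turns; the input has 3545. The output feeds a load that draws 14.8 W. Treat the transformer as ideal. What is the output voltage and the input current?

V_out = V_in × N_out/N_in = 240 × 161/3545 = 10.900 V.
I_out = P/V_out = 14.8/10.900 = 1.3578 A.
I_in = I_out × N_out/N_in = 1.3578 × 161/3545 = 0.0617 A.

V_out ≈ 10.9 V, I_in ≈ 0.0617 A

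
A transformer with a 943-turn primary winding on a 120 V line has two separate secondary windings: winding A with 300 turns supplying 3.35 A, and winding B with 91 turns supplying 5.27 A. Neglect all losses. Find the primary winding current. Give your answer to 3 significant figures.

V_A = 120 × 300/943 = 38.176 V; V_B = 120 × 91/943 = 11.580 V.
P_out = V_A I_A + V_B I_B = 38.176×3.35 + 11.580×5.27 = 127.89 + 61.027 = 188.92 W.
Ideal ⇒ P_in = P_out, so I_p = P_out/V_p = 188.92/120 = 1.57 A.

I_p ≈ 1.57 A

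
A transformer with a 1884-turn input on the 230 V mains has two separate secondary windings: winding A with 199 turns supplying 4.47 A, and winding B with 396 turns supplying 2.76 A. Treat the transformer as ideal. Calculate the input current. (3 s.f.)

V_A = 230 × 199/1884 = 24.294 V; V_B = 230 × 396/1884 = 48.344 V.
P_out = V_A I_A + V_B I_B = 24.294×4.47 + 48.344×2.76 = 108.59 + 133.43 = 242.02 W.
Ideal ⇒ P_in = P_out, so I_in = P_out/V_in = 242.02/230 = 1.05 A.

I_in ≈ 1.05 A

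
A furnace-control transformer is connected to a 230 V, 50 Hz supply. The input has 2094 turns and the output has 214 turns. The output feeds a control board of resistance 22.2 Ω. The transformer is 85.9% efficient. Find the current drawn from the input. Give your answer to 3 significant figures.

V_out = 230 × 214/2094 = 23.505 V.
I_out = V_out/R = 23.505/22.2 = 1.0588 A.
P_out = V_out I_out = 23.505 × 1.0588 = 24.887 W.
P_in = P_out/η = 24.887/0.859 = 28.972 W.
I_in = P_in/V_in = 28.972/230 = 0.126 A.

I_in ≈ 0.126 A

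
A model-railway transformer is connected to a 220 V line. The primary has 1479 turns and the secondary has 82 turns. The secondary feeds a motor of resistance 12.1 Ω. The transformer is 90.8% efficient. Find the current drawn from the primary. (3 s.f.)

V_s = 220 × 82/1479 = 12.197 V.
I_s = V_s/R = 12.197/12.1 = 1.0081 A.
P_out = V_s I_s = 12.197 × 1.0081 = 12.296 W.
P_in = P_out/η = 12.296/0.908 = 13.541 W.
I_p = P_in/V_p = 13.541/220 = 0.0616 A.

I_p ≈ 0.0616 A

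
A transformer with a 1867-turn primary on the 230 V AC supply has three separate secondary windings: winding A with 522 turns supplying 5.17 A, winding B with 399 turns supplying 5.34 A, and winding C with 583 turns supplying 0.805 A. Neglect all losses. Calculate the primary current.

V_A = 230 × 522/1867 = 64.306 V; V_B = 230 × 399/1867 = 49.154 V; V_C = 230 × 583/1867 = 71.821 V.
P_out = V_A I_A + V_B I_B + V_C I_C = 64.306×5.17 + 49.154×5.34 + 71.821×0.805 = 332.46 + 262.48 + 57.816 = 652.76 W.
Ideal ⇒ P_in = P_out, so I_p = P_out/V_p = 652.76/230 = 2.84 A.

I_p ≈ 2.84 A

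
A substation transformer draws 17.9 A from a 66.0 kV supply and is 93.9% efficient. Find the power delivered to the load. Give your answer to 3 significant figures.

P_in = V_p I_p = 66000 × 17.9 = 1.1814×10^6 W.
P_out = η P_in = 0.939 × 1.1814×10^6 = 1.11×10^6 W.

P_out ≈ 1.11×10^6 W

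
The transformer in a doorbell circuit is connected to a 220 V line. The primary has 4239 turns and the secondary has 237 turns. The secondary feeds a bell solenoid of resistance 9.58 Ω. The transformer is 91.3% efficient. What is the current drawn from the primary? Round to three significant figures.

V_s = 220 × 237/4239 = 12.300 V.
I_s = V_s/R = 12.300/9.58 = 1.2839 A.
P_out = V_s I_s = 12.300 × 1.2839 = 15.792 W.
P_in = P_out/η = 15.792/0.913 = 17.297 W.
I_p = P_in/V_p = 17.297/220 = 0.0786 A.

I_p ≈ 0.0786 A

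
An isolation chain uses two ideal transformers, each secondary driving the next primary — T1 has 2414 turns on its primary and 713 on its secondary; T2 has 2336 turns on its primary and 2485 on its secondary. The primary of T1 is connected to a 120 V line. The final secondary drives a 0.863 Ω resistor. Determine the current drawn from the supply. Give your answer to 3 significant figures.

I_supply ≈ 13.7 A

After T1: V = 120.00 × 713/2414 = 35.443 V.
After T2: V = 35.443 × 2485/2336 = 37.704 V.
I_load = 37.704/0.863 = 43.689 A, so P_out = 37.704 × 43.689 = 1647.3 W.
All ideal ⇒ P_in = P_out, so I_supply = 1647.3/120 = 13.7 A.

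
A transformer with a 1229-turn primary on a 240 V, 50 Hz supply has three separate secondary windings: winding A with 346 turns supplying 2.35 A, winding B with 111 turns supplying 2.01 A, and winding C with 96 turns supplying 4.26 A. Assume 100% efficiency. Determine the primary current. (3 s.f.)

I_p ≈ 1.18 A

V_A = 240 × 346/1229 = 67.567 V; V_B = 240 × 111/1229 = 21.676 V; V_C = 240 × 96/1229 = 18.747 V.
P_out = V_A I_A + V_B I_B + V_C I_C = 67.567×2.35 + 21.676×2.01 + 18.747×4.26 = 158.78 + 43.569 + 79.862 = 282.21 W.
Ideal ⇒ P_in = P_out, so I_p = P_out/V_p = 282.21/240 = 1.18 A.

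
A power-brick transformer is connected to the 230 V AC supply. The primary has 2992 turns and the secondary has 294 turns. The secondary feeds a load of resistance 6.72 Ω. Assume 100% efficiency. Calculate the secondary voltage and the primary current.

V_s = V_p × N_s/N_p = 230 × 294/2992 = 22.600 V.
I_s = V_s/R = 22.600/6.72 = 3.3631 A.
I_p = I_s × N_s/N_p = 3.3631 × 294/2992 = 0.330 A.

V_s ≈ 22.6 V, I_p ≈ 0.330 A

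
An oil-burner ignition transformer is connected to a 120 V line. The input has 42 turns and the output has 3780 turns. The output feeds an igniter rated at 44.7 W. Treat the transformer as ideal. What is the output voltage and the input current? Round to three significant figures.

V_out = V_in × N_out/N_in = 120 × 3780/42 = 10800 V.
I_out = P/V_out = 44.7/10800 = 0.0041389 A.
I_in = I_out × N_out/N_in = 0.0041389 × 3780/42 = 0.372 A.

V_out ≈ 10800 V, I_in ≈ 0.372 A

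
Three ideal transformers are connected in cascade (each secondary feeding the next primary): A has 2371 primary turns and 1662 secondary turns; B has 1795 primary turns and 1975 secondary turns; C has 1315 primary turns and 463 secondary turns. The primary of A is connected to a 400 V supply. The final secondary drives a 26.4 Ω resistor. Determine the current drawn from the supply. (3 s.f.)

I_supply ≈ 1.12 A

Secondary of A: V = 400.00 × 1662/2371 = 280.39 V.
Secondary of B: V = 280.39 × 1975/1795 = 308.50 V.
Secondary of C: V = 308.50 × 463/1315 = 108.62 V.
I_load = 108.62/26.4 = 4.1145 A, so P_out = 108.62 × 4.1145 = 446.92 W.
All ideal ⇒ P_in = P_out, so I_supply = 446.92/400 = 1.12 A.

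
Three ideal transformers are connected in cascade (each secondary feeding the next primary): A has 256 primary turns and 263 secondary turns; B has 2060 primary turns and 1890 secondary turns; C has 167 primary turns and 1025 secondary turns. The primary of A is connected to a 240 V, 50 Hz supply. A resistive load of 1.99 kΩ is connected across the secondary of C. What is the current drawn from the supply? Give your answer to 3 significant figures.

I_supply ≈ 4.04 A

Secondary of A: V = 240.00 × 263/256 = 246.56 V.
Secondary of B: V = 246.56 × 1890/2060 = 226.22 V.
Secondary of C: V = 226.22 × 1025/167 = 1388.4 V.
I_load = 1388.4/1990 = 0.69771 A, so P_out = 1388.4 × 0.69771 = 968.73 W.
All ideal ⇒ P_in = P_out, so I_supply = 968.73/240 = 4.04 A.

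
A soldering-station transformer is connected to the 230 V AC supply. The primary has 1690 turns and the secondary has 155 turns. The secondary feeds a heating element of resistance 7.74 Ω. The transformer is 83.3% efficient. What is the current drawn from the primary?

V_s = 230 × 155/1690 = 21.095 V.
I_s = V_s/R = 21.095/7.74 = 2.7254 A.
P_out = V_s I_s = 21.095 × 2.7254 = 57.492 W.
P_in = P_out/η = 57.492/0.833 = 69.018 W.
I_p = P_in/V_p = 69.018/230 = 0.300 A.

I_p ≈ 0.300 A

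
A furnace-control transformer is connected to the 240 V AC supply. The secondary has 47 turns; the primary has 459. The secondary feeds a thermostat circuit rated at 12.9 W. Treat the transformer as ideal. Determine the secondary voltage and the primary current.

V_s ≈ 24.6 V, I_p ≈ 0.0537 A

V_s = V_p × N_s/N_p = 240 × 47/459 = 24.575 V.
I_s = P/V_s = 12.9/24.575 = 0.52492 A.
I_p = I_s × N_s/N_p = 0.52492 × 47/459 = 0.0537 A.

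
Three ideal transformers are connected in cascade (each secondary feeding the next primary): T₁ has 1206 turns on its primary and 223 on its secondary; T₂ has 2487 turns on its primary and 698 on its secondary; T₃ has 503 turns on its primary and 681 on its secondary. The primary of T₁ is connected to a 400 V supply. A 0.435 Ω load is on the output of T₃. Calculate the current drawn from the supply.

I_supply ≈ 4.54 A

After T₁: V = 400.00 × 223/1206 = 73.964 V.
After T₂: V = 73.964 × 698/2487 = 20.759 V.
After T₃: V = 20.759 × 681/503 = 28.105 V.
I_load = 28.105/0.435 = 64.608 A, so P_out = 28.105 × 64.608 = 1815.8 W.
All ideal ⇒ P_in = P_out, so I_supply = 1815.8/400 = 4.54 A.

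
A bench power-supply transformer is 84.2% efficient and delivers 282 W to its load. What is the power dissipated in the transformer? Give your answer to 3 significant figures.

P_loss ≈ 52.9 W

P_in = P_out/η = 282/0.842 = 334.917 W.
P_loss = P_in − P_out = 334.917 − 282 = 52.9 W.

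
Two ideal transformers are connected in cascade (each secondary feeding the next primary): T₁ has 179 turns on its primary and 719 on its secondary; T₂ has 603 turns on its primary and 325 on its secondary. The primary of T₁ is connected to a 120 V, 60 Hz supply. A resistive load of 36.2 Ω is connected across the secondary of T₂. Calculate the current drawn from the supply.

I_supply ≈ 15.5 A

After T₁: V = 120.00 × 719/179 = 482.01 V.
After T₂: V = 482.01 × 325/603 = 259.79 V.
I_load = 259.79/36.2 = 7.1765 A, so P_out = 259.79 × 7.1765 = 1864.4 W.
All ideal ⇒ P_in = P_out, so I_supply = 1864.4/120 = 15.5 A.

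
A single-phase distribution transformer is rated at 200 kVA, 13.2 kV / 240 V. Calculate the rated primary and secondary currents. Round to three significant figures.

I_p = S/V_p = 200000/13200 = 15.2 A.
I_s = S/V_s = 200000/240 = 833 A.

I_p ≈ 15.2 A, I_s ≈ 833 A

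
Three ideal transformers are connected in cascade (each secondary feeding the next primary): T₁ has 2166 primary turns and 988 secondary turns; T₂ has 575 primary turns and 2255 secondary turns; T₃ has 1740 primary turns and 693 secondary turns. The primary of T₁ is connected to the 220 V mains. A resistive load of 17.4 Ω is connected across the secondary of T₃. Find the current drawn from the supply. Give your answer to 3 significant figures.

I_supply ≈ 6.42 A

After T₁: V = 220.00 × 988/2166 = 100.35 V.
After T₂: V = 100.35 × 2255/575 = 393.55 V.
After T₃: V = 393.55 × 693/1740 = 156.74 V.
I_load = 156.74/17.4 = 9.0081 A, so P_out = 156.74 × 9.0081 = 1411.9 W.
All ideal ⇒ P_in = P_out, so I_supply = 1411.9/220 = 6.42 A.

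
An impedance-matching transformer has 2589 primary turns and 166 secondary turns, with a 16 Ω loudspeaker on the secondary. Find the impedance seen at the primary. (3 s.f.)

Z_p ≈ 3890 Ω

Z_p = (N_p/N_s)² × Z_s = (2589/166)² × 16 = 3890 Ω.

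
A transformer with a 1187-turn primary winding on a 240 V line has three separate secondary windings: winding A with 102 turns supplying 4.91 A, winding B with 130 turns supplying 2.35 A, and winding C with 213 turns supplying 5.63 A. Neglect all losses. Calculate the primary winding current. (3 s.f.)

I_p ≈ 1.69 A

V_A = 240 × 102/1187 = 20.623 V; V_B = 240 × 130/1187 = 26.285 V; V_C = 240 × 213/1187 = 43.067 V.
P_out = V_A I_A + V_B I_B + V_C I_C = 20.623×4.91 + 26.285×2.35 + 43.067×5.63 = 101.26 + 61.769 + 242.46 = 405.49 W.
Ideal ⇒ P_in = P_out, so I_p = P_out/V_p = 405.49/240 = 1.69 A.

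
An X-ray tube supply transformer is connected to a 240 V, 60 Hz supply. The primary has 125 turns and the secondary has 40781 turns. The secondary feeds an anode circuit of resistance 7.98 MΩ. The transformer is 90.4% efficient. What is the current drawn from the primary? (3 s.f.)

V_s = 240 × 40781/125 = 78300 V.
I_s = V_s/R = 78300/(7.98×10^6) = 0.0098120 A.
P_out = V_s I_s = 78300 × 0.0098120 = 768.27 W.
P_in = P_out/η = 768.27/0.904 = 849.86 W.
I_p = P_in/V_p = 849.86/240 = 3.54 A.

I_p ≈ 3.54 A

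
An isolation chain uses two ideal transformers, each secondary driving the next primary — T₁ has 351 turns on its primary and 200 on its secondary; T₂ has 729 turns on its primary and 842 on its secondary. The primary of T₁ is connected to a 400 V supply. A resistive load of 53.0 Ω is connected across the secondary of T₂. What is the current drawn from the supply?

Secondary of T₁: V = 400.00 × 200/351 = 227.92 V.
Secondary of T₂: V = 227.92 × 842/729 = 263.25 V.
I_load = 263.25/53.0 = 4.9670 A, so P_out = 263.25 × 4.9670 = 1307.6 W.
All ideal ⇒ P_in = P_out, so I_supply = 1307.6/400 = 3.27 A.

I_supply ≈ 3.27 A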